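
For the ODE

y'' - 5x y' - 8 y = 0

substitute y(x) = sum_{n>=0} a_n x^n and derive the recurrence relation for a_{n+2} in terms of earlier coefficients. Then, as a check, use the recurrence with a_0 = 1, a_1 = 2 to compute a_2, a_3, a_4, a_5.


Substitute y = sum_n a_n x^n.
y''(x) has coefficient (n+2)(n+1) a_{n+2} at x^n;
-5 x y'(x) has coefficient -5 n a_n at x^n (shift);
-8 y(x) has coefficient -8 a_n at x^n.
Matching x^n: (n+2)(n+1) a_{n+2} + (-5n - 8) a_n = 0.
Thus a_{n+2} = (5n + 8) / ((n+1)(n+2)) * a_n.

Check with a_0 = 1, a_1 = 2 (apply the recurrence for n = 0, 1, 2, 3): a_0 = 1, a_1 = 2, a_2 = 4, a_3 = 13/3, a_4 = 6, a_5 = 299/60.

a_(n+2) = (5n + 8) / ((n+1)(n+2)) * a_n; check: a_0 = 1, a_1 = 2, a_2 = 4, a_3 = 13/3, a_4 = 6, a_5 = 299/60


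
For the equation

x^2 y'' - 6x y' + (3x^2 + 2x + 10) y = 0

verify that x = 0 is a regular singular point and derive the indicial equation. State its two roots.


Divide by x^2 to reach normal form y'' + P_1(x) y' + P_2(x) y = 0 with P_1(x) = -6/x and P_2(x) = 3 + 2/x + 10/x^2.
x = 0 is a singular point because the y'-coefficient -6/x has a pole at x = 0 and the y-coefficient 3 + 2/x + 10/x^2 has a pole at x = 0.
It is a regular singular point because x P_1(x) = p(x) = -6 and x^2 P_2(x) = q(x) = 3x^2 + 2x + 10 are polynomials, hence analytic at x = 0.
p(0) = -6,  q(0) = 10.
Indicial equation: r(r-1) + p(0) r + q(0) = 0, i.e. r^2 + (p(0) - 1) r + q(0) = 0, i.e. r^2 - 7 r + 10 = 0.
Discriminant: (-7)^2 - 4(10) = 9, so r = (7 ± 3)/2.
Solving: r_1 = 5, r_2 = 2.

indicial: r^2 - 7 r + 10 = 0; roots r_1 = 5, r_2 = 2


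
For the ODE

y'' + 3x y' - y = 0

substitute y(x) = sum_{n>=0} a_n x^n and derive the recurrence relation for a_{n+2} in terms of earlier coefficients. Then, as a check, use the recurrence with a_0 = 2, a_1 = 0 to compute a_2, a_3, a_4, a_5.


Substitute y = sum_n a_n x^n.
y''(x) has coefficient (n+2)(n+1) a_{n+2} at x^n;
3 x y'(x) has coefficient 3 n a_n at x^n (shift);
-y(x) has coefficient -1 a_n at x^n.
Matching x^n: (n+2)(n+1) a_{n+2} + (3n - 1) a_n = 0.
Thus a_{n+2} = (-3n + 1) / ((n+1)(n+2)) * a_n.

Check with a_0 = 2, a_1 = 0 (apply the recurrence for n = 0, 1, 2, 3): a_0 = 2, a_1 = 0, a_2 = 1, a_3 = 0, a_4 = -5/12, a_5 = 0.

a_(n+2) = (-3n + 1) / ((n+1)(n+2)) * a_n; check: a_0 = 2, a_1 = 0, a_2 = 1, a_3 = 0, a_4 = -5/12, a_5 = 0


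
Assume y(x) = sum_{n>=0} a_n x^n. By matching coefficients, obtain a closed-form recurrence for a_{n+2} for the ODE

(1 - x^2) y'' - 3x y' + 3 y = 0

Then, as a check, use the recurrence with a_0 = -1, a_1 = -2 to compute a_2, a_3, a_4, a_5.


Substitute y = sum_n a_n x^n.
(1 - 1 x^2) y'' contributes (n+2)(n+1) a_{n+2} - n(n-1) a_n at x^n.
-3 x y'(x) contributes -3 n a_n at x^n.
3 y(x) contributes 3 a_n at x^n.
Matching x^n: (n+2)(n+1) a_{n+2} + (-n(n-1) - 3 n + 3) a_n = 0.
Thus a_{n+2} = (n(n-1) + 3 n - 3) / ((n+1)(n+2)) * a_n.

Check with a_0 = -1, a_1 = -2 (apply the recurrence for n = 0, 1, 2, 3): a_0 = -1, a_1 = -2, a_2 = 3/2, a_3 = 0, a_4 = 5/8, a_5 = 0.

a_(n+2) = (n(n-1) + 3 n - 3) / ((n+1)(n+2)) * a_n; check: a_0 = -1, a_1 = -2, a_2 = 3/2, a_3 = 0, a_4 = 5/8, a_5 = 0


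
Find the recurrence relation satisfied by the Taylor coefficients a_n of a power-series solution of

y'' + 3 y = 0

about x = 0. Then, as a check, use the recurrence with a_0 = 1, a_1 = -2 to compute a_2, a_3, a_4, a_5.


Substitute y = sum_n a_n x^n into y'' + (const) y = 0.
y''(x) = sum_{n>=0} (n+2)(n+1) a_{n+2} x^n.
The ODE becomes sum_n [(n+2)(n+1) a_{n+2} + 3 a_n] x^n = 0.
Setting each coefficient to zero gives the recurrence:
  (n+2)(n+1) a_{n+2} + 3 a_n = 0,
  a_{n+2} = -3 / ((n+1)(n+2)) a_n.

Check with a_0 = 1, a_1 = -2 (apply the recurrence for n = 0, 1, 2, 3): a_0 = 1, a_1 = -2, a_2 = -3/2, a_3 = 1, a_4 = 3/8, a_5 = -3/20.

a_{n+2} = -3/((n+1)(n+2)) * a_n; check: a_0 = 1, a_1 = -2, a_2 = -3/2, a_3 = 1, a_4 = 3/8, a_5 = -3/20


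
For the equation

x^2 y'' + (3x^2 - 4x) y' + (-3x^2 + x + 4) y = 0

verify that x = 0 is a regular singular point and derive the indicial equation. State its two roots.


Divide by x^2 to reach normal form y'' + P_1(x) y' + P_2(x) y = 0 with P_1(x) = 3 - 4/x and P_2(x) = -3 + 1/x + 4/x^2.
x = 0 is a singular point because the y'-coefficient 3 - 4/x has a pole at x = 0 and the y-coefficient -3 + 1/x + 4/x^2 has a pole at x = 0.
It is a regular singular point because x P_1(x) = p(x) = 3x - 4 and x^2 P_2(x) = q(x) = -3x^2 + x + 4 are polynomials, hence analytic at x = 0.
p(0) = -4,  q(0) = 4.
Indicial equation: r(r-1) + p(0) r + q(0) = 0, i.e. r^2 + (p(0) - 1) r + q(0) = 0, i.e. r^2 - 5 r + 4 = 0.
Discriminant: (-5)^2 - 4(4) = 9, so r = (5 ± 3)/2.
Solving: r_1 = 4, r_2 = 1.

indicial: r^2 - 5 r + 4 = 0; roots r_1 = 4, r_2 = 1


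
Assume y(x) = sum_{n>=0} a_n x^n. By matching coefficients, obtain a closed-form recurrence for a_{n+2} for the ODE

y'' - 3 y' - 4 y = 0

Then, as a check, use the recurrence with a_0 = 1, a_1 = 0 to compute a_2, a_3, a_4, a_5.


Substitute y = sum_n a_n x^n.
y''(x) has coefficient (n+2)(n+1) a_{n+2} at x^n;
-3 y'(x) has coefficient -3 (n+1) a_{n+1} at x^n;
-4 y(x) has coefficient -4 a_n at x^n.
Matching x^n: (n+2)(n+1) a_{n+2} - 3 (n+1) a_{n+1} - 4 a_n = 0.
Thus a_{n+2} = [3 (n+1) a_{n+1} + 4 a_n] / ((n+1)(n+2)).

Check with a_0 = 1, a_1 = 0 (apply the recurrence for n = 0, 1, 2, 3): a_0 = 1, a_1 = 0, a_2 = 2, a_3 = 2, a_4 = 13/6, a_5 = 17/10.

a_(n+2) = [3 (n+1) a_(n+1) + 4 a_n] / ((n+1)(n+2)); check: a_0 = 1, a_1 = 0, a_2 = 2, a_3 = 2, a_4 = 13/6, a_5 = 17/10


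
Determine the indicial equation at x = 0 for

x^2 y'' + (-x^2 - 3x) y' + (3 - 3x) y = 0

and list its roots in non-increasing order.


Divide by x^2 to reach normal form y'' + P_1(x) y' + P_2(x) y = 0 with P_1(x) = -1 - 3/x and P_2(x) = -3/x + 3/x^2.
x = 0 is a singular point because the y'-coefficient -1 - 3/x has a pole at x = 0 and the y-coefficient -3/x + 3/x^2 has a pole at x = 0.
It is a regular singular point because x P_1(x) = p(x) = -x - 3 and x^2 P_2(x) = q(x) = 3 - 3x are polynomials, hence analytic at x = 0.
p(0) = -3,  q(0) = 3.
Indicial equation: r(r-1) + p(0) r + q(0) = 0, i.e. r^2 + (p(0) - 1) r + q(0) = 0, i.e. r^2 - 4 r + 3 = 0.
Discriminant: (-4)^2 - 4(3) = 4, so r = (4 ± 2)/2.
Solving: r_1 = 3, r_2 = 1.

indicial: r^2 - 4 r + 3 = 0; roots r_1 = 3, r_2 = 1


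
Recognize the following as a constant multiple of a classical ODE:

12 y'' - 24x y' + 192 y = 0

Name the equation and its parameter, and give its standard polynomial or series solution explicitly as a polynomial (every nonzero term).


All three coefficients share the factor 12; dividing through by 12 gives  y'' - 2x y' + 16 y = 0.
This matches the Hermite equation y'' - 2x y' + 2n y = 0 with 2n = 16, so n = 8; the polynomial solution is H_8(x).
With y = sum_k a_k x^k, matching x^k gives (k+2)(k+1) a_{k+2} = 2(k - n) a_k = 2(k - 8) a_k. The right side vanishes at k = 8, so the series with the parity of 8 terminates at degree 8.
Standard normalization: leading coefficient of H_n is 2^n, so a_8 = 2^8 = 256. Work downward with a_k = (k+1)(k+2) a_{k+2} / (2(k - n)):
  a_6 = (7)(8)(256) / (2(6 - 8)) = 14336/(-4) = -3584
  a_4 = (5)(6)(-3584) / (2(4 - 8)) = -107520/(-8) = 13440
  a_2 = (3)(4)(13440) / (2(2 - 8)) = 161280/(-12) = -13440
  a_0 = (1)(2)(-13440) / (2(0 - 8)) = -26880/(-16) = 1680
Hence H_8(x) = 256 x^8 - 3584 x^6 + 13440 x^4 - 13440 x^2 + 1680.

H_8(x); series = 256 x^8 - 3584 x^6 + 13440 x^4 - 13440 x^2 + 1680


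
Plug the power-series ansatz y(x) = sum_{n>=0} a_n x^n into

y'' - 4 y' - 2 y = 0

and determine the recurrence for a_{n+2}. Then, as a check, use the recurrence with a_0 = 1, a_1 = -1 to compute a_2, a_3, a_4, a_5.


Substitute y = sum_n a_n x^n.
y''(x) has coefficient (n+2)(n+1) a_{n+2} at x^n;
-4 y'(x) has coefficient -4 (n+1) a_{n+1} at x^n;
-2 y(x) has coefficient -2 a_n at x^n.
Matching x^n: (n+2)(n+1) a_{n+2} - 4 (n+1) a_{n+1} - 2 a_n = 0.
Thus a_{n+2} = [4 (n+1) a_{n+1} + 2 a_n] / ((n+1)(n+2)).

Check with a_0 = 1, a_1 = -1 (apply the recurrence for n = 0, 1, 2, 3): a_0 = 1, a_1 = -1, a_2 = -1, a_3 = -5/3, a_4 = -11/6, a_5 = -49/30.

a_(n+2) = [4 (n+1) a_(n+1) + 2 a_n] / ((n+1)(n+2)); check: a_0 = 1, a_1 = -1, a_2 = -1, a_3 = -5/3, a_4 = -11/6, a_5 = -49/30


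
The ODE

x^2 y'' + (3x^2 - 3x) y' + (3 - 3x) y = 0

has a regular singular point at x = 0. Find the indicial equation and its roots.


Divide by x^2 to reach normal form y'' + P_1(x) y' + P_2(x) y = 0 with P_1(x) = 3 - 3/x and P_2(x) = -3/x + 3/x^2.
x = 0 is a singular point because the y'-coefficient 3 - 3/x has a pole at x = 0 and the y-coefficient -3/x + 3/x^2 has a pole at x = 0.
It is a regular singular point because x P_1(x) = p(x) = 3x - 3 and x^2 P_2(x) = q(x) = 3 - 3x are polynomials, hence analytic at x = 0.
p(0) = -3,  q(0) = 3.
Indicial equation: r(r-1) + p(0) r + q(0) = 0, i.e. r^2 + (p(0) - 1) r + q(0) = 0, i.e. r^2 - 4 r + 3 = 0.
Discriminant: (-4)^2 - 4(3) = 4, so r = (4 ± 2)/2.
Solving: r_1 = 3, r_2 = 1.

indicial: r^2 - 4 r + 3 = 0; roots r_1 = 3, r_2 = 1


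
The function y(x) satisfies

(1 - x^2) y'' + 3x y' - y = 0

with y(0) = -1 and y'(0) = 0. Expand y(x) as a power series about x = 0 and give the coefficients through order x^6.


Ansatz: y(x) = sum_{n>=0} a_n x^n, so y'(x) = sum_{n>=1} n a_n x^(n-1) and y''(x) = sum_{n>=2} n(n-1) a_n x^(n-2).
Substitute into P(x) y'' + Q(x) y' + R(x) y = 0 with P(x) = 1 - x^2, Q(x) = 3x, R(x) = -1, and match powers of x.
Initial conditions: a_0 = -1, a_1 = 0.
Setting the coefficient of each power of x to zero and solving order by order (substituting the coefficients already found):
  x^0: 2 a_2 - a_0 = 0  ->  2 a_2 = a_0 = -1  ->  a_2 = -1/2
  x^1: 6 a_3 + 2 a_1 = 0  ->  6 a_3 = -2 a_1 = 0  ->  a_3 = 0
  x^2: 12 a_4 + 3 a_2 = 0  ->  12 a_4 = -3 a_2 = 3/2  ->  a_4 = 1/8
  x^3: 20 a_5 + 2 a_3 = 0  ->  20 a_5 = -2 a_3 = 0  ->  a_5 = 0
  x^4: 30 a_6 - a_4 = 0  ->  30 a_6 = a_4 = 1/8  ->  a_6 = 1/240
Truncated series: y(x) = -1 - (1/2) x^2 + (1/8) x^4 + (1/240) x^6 + O(x^7).

a_0 = -1; a_1 = 0; a_2 = -1/2; a_3 = 0; a_4 = 1/8; a_5 = 0; a_6 = 1/240


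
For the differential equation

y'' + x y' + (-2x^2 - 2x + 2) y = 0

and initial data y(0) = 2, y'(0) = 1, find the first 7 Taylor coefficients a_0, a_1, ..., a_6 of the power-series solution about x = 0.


Ansatz: y(x) = sum_{n>=0} a_n x^n, so y'(x) = sum_{n>=1} n a_n x^(n-1) and y''(x) = sum_{n>=2} n(n-1) a_n x^(n-2).
Substitute into P(x) y'' + Q(x) y' + R(x) y = 0 with P(x) = 1, Q(x) = x, R(x) = -2x^2 - 2x + 2, and match powers of x.
Initial conditions: a_0 = 2, a_1 = 1.
Setting the coefficient of each power of x to zero and solving order by order (substituting the coefficients already found):
  x^0: 2 a_2 + 2 a_0 = 0  ->  2 a_2 = -2 a_0 = -4  ->  a_2 = -2
  x^1: 6 a_3 + 3 a_1 - 2 a_0 = 0  ->  6 a_3 = -3 a_1 + 2 a_0 = 1  ->  a_3 = 1/6
  x^2: 12 a_4 + 4 a_2 - 2 a_1 - 2 a_0 = 0  ->  12 a_4 = -4 a_2 + 2 a_1 + 2 a_0 = 14  ->  a_4 = 7/6
  x^3: 20 a_5 + 5 a_3 - 2 a_2 - 2 a_1 = 0  ->  20 a_5 = -5 a_3 + 2 a_2 + 2 a_1 = -17/6  ->  a_5 = -17/120
  x^4: 30 a_6 + 6 a_4 - 2 a_3 - 2 a_2 = 0  ->  30 a_6 = -6 a_4 + 2 a_3 + 2 a_2 = -32/3  ->  a_6 = -16/45
Truncated series: y(x) = 2 + x - 2 x^2 + (1/6) x^3 + (7/6) x^4 - (17/120) x^5 - (16/45) x^6 + O(x^7).

a_0 = 2; a_1 = 1; a_2 = -2; a_3 = 1/6; a_4 = 7/6; a_5 = -17/120; a_6 = -16/45


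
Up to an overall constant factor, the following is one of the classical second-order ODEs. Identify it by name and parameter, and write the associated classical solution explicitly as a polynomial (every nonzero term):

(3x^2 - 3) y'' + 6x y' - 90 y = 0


All three coefficients share the factor -3; dividing through by -3 gives  (1 - x^2) y'' - 2x y' + 30 y = 0.
This matches the Legendre equation (1 - x^2) y'' - 2x y' + n(n+1) y = 0 (note the -2x y' term) with n(n+1) = 30, so n = 5; the polynomial solution is P_5(x).
With y = sum_k a_k x^k, matching x^k gives (k+2)(k+1) a_{k+2} = [k(k+1) - n(n+1)] a_k = (k - 5)(k + 6) a_k. The right side vanishes at k = 5, so the series with the parity of 5 terminates at degree 5.
Standard normalization (P_n(1) = 1): leading coefficient (2n)!/(2^n (n!)^2) = 3628800/(32*14400) = 63/8, so a_5 = 63/8. Work downward with a_k = (k+1)(k+2) a_{k+2} / ((k - 5)(k + 6)):
  a_3 = (4)(5)(63/8) / ((3 - 5)(3 + 6)) = (315/2)/(-18) = -35/4
  a_1 = (2)(3)(-35/4) / ((1 - 5)(1 + 6)) = (-105/2)/(-28) = 15/8
Hence P_5(x) = 63 x^5/8 - 35 x^3/4 + 15 x/8.

P_5(x); series = 63 x^5/8 - 35 x^3/4 + 15 x/8


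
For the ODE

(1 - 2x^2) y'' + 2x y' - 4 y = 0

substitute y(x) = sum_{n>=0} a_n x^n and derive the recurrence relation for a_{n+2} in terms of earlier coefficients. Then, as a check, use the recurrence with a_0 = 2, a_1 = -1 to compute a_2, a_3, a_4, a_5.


Substitute y = sum_n a_n x^n.
(1 - 2 x^2) y'' contributes (n+2)(n+1) a_{n+2} - 2 n(n-1) a_n at x^n.
2 x y'(x) contributes 2 n a_n at x^n.
-4 y(x) contributes -4 a_n at x^n.
Matching x^n: (n+2)(n+1) a_{n+2} + (-2 n(n-1) + 2 n - 4) a_n = 0.
Thus a_{n+2} = (2 n(n-1) - 2 n + 4) / ((n+1)(n+2)) * a_n.

Check with a_0 = 2, a_1 = -1 (apply the recurrence for n = 0, 1, 2, 3): a_0 = 2, a_1 = -1, a_2 = 4, a_3 = -1/3, a_4 = 4/3, a_5 = -1/6.

a_(n+2) = (2 n(n-1) - 2 n + 4) / ((n+1)(n+2)) * a_n; check: a_0 = 2, a_1 = -1, a_2 = 4, a_3 = -1/3, a_4 = 4/3, a_5 = -1/6


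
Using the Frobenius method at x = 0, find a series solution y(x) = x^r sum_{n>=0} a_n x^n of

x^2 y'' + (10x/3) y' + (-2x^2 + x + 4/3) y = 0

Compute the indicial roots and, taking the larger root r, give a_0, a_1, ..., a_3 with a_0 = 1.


Write in Frobenius form y'' + (p(x)/x) y' + (q(x)/x^2) y = 0:
  p(x) = 10/3,  q(x) = -2x^2 + x + 4/3.
Indicial equation: r(r-1) + (10/3) r + (4/3) = 0 -> roots r_1 = -1, r_2 = -4/3.
Take r = r_1 = -1. Let y(x) = x^r sum_{n>=0} a_n x^n with a_0 = 1.
Substitute y = x^r sum a_n x^n and match x^{r+n}. The recurrence is
  D(n) a_n + 1 a_{n-1} - 2 a_{n-2} = 0,  where D(n) = (r+n)(r+n-1) + (10/3)(r+n) + (4/3).
  a_n = [-1 a_{n-1} + 2 a_{n-2}] / D(n).
Since the indicial polynomial factors as (r - r_1)(r - r_2), D(n) = (r_1 + n - r_1)(r_1 + n - r_2) = n(n + 1/3).
Evaluating step by step (a_0 = 1):
  n = 1: D(1) = 1(1 + 1/3) = 4/3; numerator = -1(1) = -1; a_1 = (-1)/(4/3) = -3/4
  n = 2: D(2) = 2(2 + 1/3) = 14/3; numerator = -1(-3/4) + 2(1) = 11/4; a_2 = (11/4)/(14/3) = 33/56
  n = 3: D(3) = 3(3 + 1/3) = 10; numerator = -1(33/56) + 2(-3/4) = -117/56; a_3 = (-117/56)/(10) = -117/560

r = -1; a_0 = 1; a_1 = -3/4; a_2 = 33/56; a_3 = -117/560


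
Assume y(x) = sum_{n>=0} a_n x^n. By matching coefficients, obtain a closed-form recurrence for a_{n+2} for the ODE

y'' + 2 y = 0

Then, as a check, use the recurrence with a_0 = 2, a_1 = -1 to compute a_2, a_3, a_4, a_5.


Substitute y = sum_n a_n x^n into y'' + (const) y = 0.
y''(x) = sum_{n>=0} (n+2)(n+1) a_{n+2} x^n.
The ODE becomes sum_n [(n+2)(n+1) a_{n+2} + 2 a_n] x^n = 0.
Setting each coefficient to zero gives the recurrence:
  (n+2)(n+1) a_{n+2} + 2 a_n = 0,
  a_{n+2} = -2 / ((n+1)(n+2)) a_n.

Check with a_0 = 2, a_1 = -1 (apply the recurrence for n = 0, 1, 2, 3): a_0 = 2, a_1 = -1, a_2 = -2, a_3 = 1/3, a_4 = 1/3, a_5 = -1/30.

a_{n+2} = -2/((n+1)(n+2)) * a_n; check: a_0 = 2, a_1 = -1, a_2 = -2, a_3 = 1/3, a_4 = 1/3, a_5 = -1/30


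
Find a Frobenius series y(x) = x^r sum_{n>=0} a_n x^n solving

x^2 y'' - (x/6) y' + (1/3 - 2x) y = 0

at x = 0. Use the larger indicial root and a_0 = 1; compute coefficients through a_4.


Write in Frobenius form y'' + (p(x)/x) y' + (q(x)/x^2) y = 0:
  p(x) = -1/6,  q(x) = 1/3 - 2x.
Indicial equation: r(r-1) + (-1/6) r + (1/3) = 0 -> roots r_1 = 2/3, r_2 = 1/2.
Take r = r_1 = 2/3. Let y(x) = x^r sum_{n>=0} a_n x^n with a_0 = 1.
Substitute y = x^r sum a_n x^n and match x^{r+n}. The recurrence is
  D(n) a_n - 2 a_{n-1} = 0,  where D(n) = (r+n)(r+n-1) + (-1/6)(r+n) + (1/3).
  a_n = 2 / D(n) * a_{n-1}.
Since the indicial polynomial factors as (r - r_1)(r - r_2), D(n) = (r_1 + n - r_1)(r_1 + n - r_2) = n(n + 1/6).
Evaluating step by step (a_0 = 1):
  n = 1: D(1) = 1(1 + 1/6) = 7/6; numerator = 2(1) = 2; a_1 = (2)/(7/6) = 12/7
  n = 2: D(2) = 2(2 + 1/6) = 13/3; numerator = 2(12/7) = 24/7; a_2 = (24/7)/(13/3) = 72/91
  n = 3: D(3) = 3(3 + 1/6) = 19/2; numerator = 2(72/91) = 144/91; a_3 = (144/91)/(19/2) = 288/1729
  n = 4: D(4) = 4(4 + 1/6) = 50/3; numerator = 2(288/1729) = 576/1729; a_4 = (576/1729)/(50/3) = 864/43225

r = 2/3; a_0 = 1; a_1 = 12/7; a_2 = 72/91; a_3 = 288/1729; a_4 = 864/43225


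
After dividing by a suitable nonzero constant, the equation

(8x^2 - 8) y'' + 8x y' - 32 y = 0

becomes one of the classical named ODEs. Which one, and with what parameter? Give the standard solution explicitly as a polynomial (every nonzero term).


All three coefficients share the factor -8; dividing through by -8 gives  (1 - x^2) y'' - x y' + 4 y = 0.
This matches the Chebyshev equation (1 - x^2) y'' - x y' + n^2 y = 0 (note the -x y' term, not -2x y') with n^2 = 4, so n = 2; the polynomial solution is T_2(x).
With y = sum_k a_k x^k, matching x^k gives (k+2)(k+1) a_{k+2} = (k^2 - n^2) a_k = (k - 2)(k + 2) a_k. The right side vanishes at k = 2, so the series with the parity of 2 terminates at degree 2.
Standard normalization: leading coefficient of T_n is 2^(n-1), so a_2 = 2^1 = 2. Work downward with a_k = (k+1)(k+2) a_{k+2} / ((k - 2)(k + 2)):
  a_0 = (1)(2)(2) / ((0 - 2)(0 + 2)) = 4/(-4) = -1
Hence T_2(x) = 2 x^2 - 1.

T_2(x); series = 2 x^2 - 1


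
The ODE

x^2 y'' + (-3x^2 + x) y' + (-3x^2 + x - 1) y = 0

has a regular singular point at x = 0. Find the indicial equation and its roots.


Divide by x^2 to reach normal form y'' + P_1(x) y' + P_2(x) y = 0 with P_1(x) = -3 + 1/x and P_2(x) = -3 + 1/x - 1/x^2.
x = 0 is a singular point because the y'-coefficient -3 + 1/x has a pole at x = 0 and the y-coefficient -3 + 1/x - 1/x^2 has a pole at x = 0.
It is a regular singular point because x P_1(x) = p(x) = 1 - 3x and x^2 P_2(x) = q(x) = -3x^2 + x - 1 are polynomials, hence analytic at x = 0.
p(0) = 1,  q(0) = -1.
Indicial equation: r(r-1) + p(0) r + q(0) = 0, i.e. r^2 + (p(0) - 1) r + q(0) = 0, i.e. r^2 - 1 = 0.
Discriminant: (0)^2 - 4(-1) = 4, so r = (0 ± 2)/2.
Solving: r_1 = 1, r_2 = -1.

indicial: r^2 - 1 = 0; roots r_1 = 1, r_2 = -1


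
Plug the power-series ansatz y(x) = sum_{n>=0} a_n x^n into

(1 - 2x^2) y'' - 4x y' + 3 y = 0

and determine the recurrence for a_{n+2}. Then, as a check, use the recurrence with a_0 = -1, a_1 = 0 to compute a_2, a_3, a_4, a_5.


Substitute y = sum_n a_n x^n.
(1 - 2 x^2) y'' contributes (n+2)(n+1) a_{n+2} - 2 n(n-1) a_n at x^n.
-4 x y'(x) contributes -4 n a_n at x^n.
3 y(x) contributes 3 a_n at x^n.
Matching x^n: (n+2)(n+1) a_{n+2} + (-2 n(n-1) - 4 n + 3) a_n = 0.
Thus a_{n+2} = (2 n(n-1) + 4 n - 3) / ((n+1)(n+2)) * a_n.

Check with a_0 = -1, a_1 = 0 (apply the recurrence for n = 0, 1, 2, 3): a_0 = -1, a_1 = 0, a_2 = 3/2, a_3 = 0, a_4 = 9/8, a_5 = 0.

a_(n+2) = (2 n(n-1) + 4 n - 3) / ((n+1)(n+2)) * a_n; check: a_0 = -1, a_1 = 0, a_2 = 3/2, a_3 = 0, a_4 = 9/8, a_5 = 0


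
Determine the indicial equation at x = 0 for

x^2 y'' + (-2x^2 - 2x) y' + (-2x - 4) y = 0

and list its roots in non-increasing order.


Divide by x^2 to reach normal form y'' + P_1(x) y' + P_2(x) y = 0 with P_1(x) = -2 - 2/x and P_2(x) = -2/x - 4/x^2.
x = 0 is a singular point because the y'-coefficient -2 - 2/x has a pole at x = 0 and the y-coefficient -2/x - 4/x^2 has a pole at x = 0.
It is a regular singular point because x P_1(x) = p(x) = -2x - 2 and x^2 P_2(x) = q(x) = -2x - 4 are polynomials, hence analytic at x = 0.
p(0) = -2,  q(0) = -4.
Indicial equation: r(r-1) + p(0) r + q(0) = 0, i.e. r^2 + (p(0) - 1) r + q(0) = 0, i.e. r^2 - 3 r - 4 = 0.
Discriminant: (-3)^2 - 4(-4) = 25, so r = (3 ± 5)/2.
Solving: r_1 = 4, r_2 = -1.

indicial: r^2 - 3 r - 4 = 0; roots r_1 = 4, r_2 = -1


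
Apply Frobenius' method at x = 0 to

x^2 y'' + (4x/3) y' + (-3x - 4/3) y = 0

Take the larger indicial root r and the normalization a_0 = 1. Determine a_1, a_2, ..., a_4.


Write in Frobenius form y'' + (p(x)/x) y' + (q(x)/x^2) y = 0:
  p(x) = 4/3,  q(x) = -3x - 4/3.
Indicial equation: r(r-1) + (4/3) r + (-4/3) = 0 -> roots r_1 = 1, r_2 = -4/3.
Take r = r_1 = 1. Let y(x) = x^r sum_{n>=0} a_n x^n with a_0 = 1.
Substitute y = x^r sum a_n x^n and match x^{r+n}. The recurrence is
  D(n) a_n - 3 a_{n-1} = 0,  where D(n) = (r+n)(r+n-1) + (4/3)(r+n) + (-4/3).
  a_n = 3 / D(n) * a_{n-1}.
Since the indicial polynomial factors as (r - r_1)(r - r_2), D(n) = (r_1 + n - r_1)(r_1 + n - r_2) = n(n + 7/3).
Evaluating step by step (a_0 = 1):
  n = 1: D(1) = 1(1 + 7/3) = 10/3; numerator = 3(1) = 3; a_1 = (3)/(10/3) = 9/10
  n = 2: D(2) = 2(2 + 7/3) = 26/3; numerator = 3(9/10) = 27/10; a_2 = (27/10)/(26/3) = 81/260
  n = 3: D(3) = 3(3 + 7/3) = 16; numerator = 3(81/260) = 243/260; a_3 = (243/260)/(16) = 243/4160
  n = 4: D(4) = 4(4 + 7/3) = 76/3; numerator = 3(243/4160) = 729/4160; a_4 = (729/4160)/(76/3) = 2187/316160

r = 1; a_0 = 1; a_1 = 9/10; a_2 = 81/260; a_3 = 243/4160; a_4 = 2187/316160


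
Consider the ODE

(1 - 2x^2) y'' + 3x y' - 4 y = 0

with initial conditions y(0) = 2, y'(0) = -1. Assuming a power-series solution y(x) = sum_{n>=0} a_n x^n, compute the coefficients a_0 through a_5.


Ansatz: y(x) = sum_{n>=0} a_n x^n, so y'(x) = sum_{n>=1} n a_n x^(n-1) and y''(x) = sum_{n>=2} n(n-1) a_n x^(n-2).
Substitute into P(x) y'' + Q(x) y' + R(x) y = 0 with P(x) = 1 - 2x^2, Q(x) = 3x, R(x) = -4, and match powers of x.
Initial conditions: a_0 = 2, a_1 = -1.
Setting the coefficient of each power of x to zero and solving order by order (substituting the coefficients already found):
  x^0: 2 a_2 - 4 a_0 = 0  ->  2 a_2 = 4 a_0 = 8  ->  a_2 = 4
  x^1: 6 a_3 - a_1 = 0  ->  6 a_3 = a_1 = -1  ->  a_3 = -1/6
  x^2: 12 a_4 - 2 a_2 = 0  ->  12 a_4 = 2 a_2 = 8  ->  a_4 = 2/3
  x^3: 20 a_5 - 7 a_3 = 0  ->  20 a_5 = 7 a_3 = -7/6  ->  a_5 = -7/120
Truncated series: y(x) = 2 - x + 4 x^2 - (1/6) x^3 + (2/3) x^4 - (7/120) x^5 + O(x^6).

a_0 = 2; a_1 = -1; a_2 = 4; a_3 = -1/6; a_4 = 2/3; a_5 = -7/120


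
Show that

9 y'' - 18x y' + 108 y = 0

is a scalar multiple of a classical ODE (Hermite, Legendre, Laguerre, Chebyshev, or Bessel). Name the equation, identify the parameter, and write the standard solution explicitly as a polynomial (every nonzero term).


All three coefficients share the factor 9; dividing through by 9 gives  y'' - 2x y' + 12 y = 0.
This matches the Hermite equation y'' - 2x y' + 2n y = 0 with 2n = 12, so n = 6; the polynomial solution is H_6(x).
With y = sum_k a_k x^k, matching x^k gives (k+2)(k+1) a_{k+2} = 2(k - n) a_k = 2(k - 6) a_k. The right side vanishes at k = 6, so the series with the parity of 6 terminates at degree 6.
Standard normalization: leading coefficient of H_n is 2^n, so a_6 = 2^6 = 64. Work downward with a_k = (k+1)(k+2) a_{k+2} / (2(k - n)):
  a_4 = (5)(6)(64) / (2(4 - 6)) = 1920/(-4) = -480
  a_2 = (3)(4)(-480) / (2(2 - 6)) = -5760/(-8) = 720
  a_0 = (1)(2)(720) / (2(0 - 6)) = 1440/(-12) = -120
Hence H_6(x) = 64 x^6 - 480 x^4 + 720 x^2 - 120.

H_6(x); series = 64 x^6 - 480 x^4 + 720 x^2 - 120


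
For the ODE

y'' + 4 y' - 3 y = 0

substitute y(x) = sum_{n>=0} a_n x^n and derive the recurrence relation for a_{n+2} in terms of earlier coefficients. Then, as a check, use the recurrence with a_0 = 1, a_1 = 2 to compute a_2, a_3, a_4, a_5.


Substitute y = sum_n a_n x^n.
y''(x) has coefficient (n+2)(n+1) a_{n+2} at x^n;
4 y'(x) has coefficient 4 (n+1) a_{n+1} at x^n;
-3 y(x) has coefficient -3 a_n at x^n.
Matching x^n: (n+2)(n+1) a_{n+2} + 4 (n+1) a_{n+1} - 3 a_n = 0.
Thus a_{n+2} = [-4 (n+1) a_{n+1} + 3 a_n] / ((n+1)(n+2)).

Check with a_0 = 1, a_1 = 2 (apply the recurrence for n = 0, 1, 2, 3): a_0 = 1, a_1 = 2, a_2 = -5/2, a_3 = 13/3, a_4 = -119/24, a_5 = 277/60.

a_(n+2) = [-4 (n+1) a_(n+1) + 3 a_n] / ((n+1)(n+2)); check: a_0 = 1, a_1 = 2, a_2 = -5/2, a_3 = 13/3, a_4 = -119/24, a_5 = 277/60


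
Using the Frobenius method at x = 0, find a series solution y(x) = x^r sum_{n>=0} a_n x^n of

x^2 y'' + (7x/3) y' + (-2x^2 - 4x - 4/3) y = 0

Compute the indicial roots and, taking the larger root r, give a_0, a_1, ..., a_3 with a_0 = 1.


Write in Frobenius form y'' + (p(x)/x) y' + (q(x)/x^2) y = 0:
  p(x) = 7/3,  q(x) = -2x^2 - 4x - 4/3.
Indicial equation: r(r-1) + (7/3) r + (-4/3) = 0 -> roots r_1 = 2/3, r_2 = -2.
Take r = r_1 = 2/3. Let y(x) = x^r sum_{n>=0} a_n x^n with a_0 = 1.
Substitute y = x^r sum a_n x^n and match x^{r+n}. The recurrence is
  D(n) a_n - 4 a_{n-1} - 2 a_{n-2} = 0,  where D(n) = (r+n)(r+n-1) + (7/3)(r+n) + (-4/3).
  a_n = [4 a_{n-1} + 2 a_{n-2}] / D(n).
Since the indicial polynomial factors as (r - r_1)(r - r_2), D(n) = (r_1 + n - r_1)(r_1 + n - r_2) = n(n + 8/3).
Evaluating step by step (a_0 = 1):
  n = 1: D(1) = 1(1 + 8/3) = 11/3; numerator = 4(1) = 4; a_1 = (4)/(11/3) = 12/11
  n = 2: D(2) = 2(2 + 8/3) = 28/3; numerator = 4(12/11) + 2(1) = 70/11; a_2 = (70/11)/(28/3) = 15/22
  n = 3: D(3) = 3(3 + 8/3) = 17; numerator = 4(15/22) + 2(12/11) = 54/11; a_3 = (54/11)/(17) = 54/187

r = 2/3; a_0 = 1; a_1 = 12/11; a_2 = 15/22; a_3 = 54/187


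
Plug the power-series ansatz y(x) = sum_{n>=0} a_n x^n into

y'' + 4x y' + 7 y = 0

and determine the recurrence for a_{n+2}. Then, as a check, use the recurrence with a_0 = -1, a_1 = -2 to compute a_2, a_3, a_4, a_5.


Substitute y = sum_n a_n x^n.
y''(x) has coefficient (n+2)(n+1) a_{n+2} at x^n;
4 x y'(x) has coefficient 4 n a_n at x^n (shift);
7 y(x) has coefficient 7 a_n at x^n.
Matching x^n: (n+2)(n+1) a_{n+2} + (4n + 7) a_n = 0.
Thus a_{n+2} = (-4n - 7) / ((n+1)(n+2)) * a_n.

Check with a_0 = -1, a_1 = -2 (apply the recurrence for n = 0, 1, 2, 3): a_0 = -1, a_1 = -2, a_2 = 7/2, a_3 = 11/3, a_4 = -35/8, a_5 = -209/60.

a_(n+2) = (-4n - 7) / ((n+1)(n+2)) * a_n; check: a_0 = -1, a_1 = -2, a_2 = 7/2, a_3 = 11/3, a_4 = -35/8, a_5 = -209/60


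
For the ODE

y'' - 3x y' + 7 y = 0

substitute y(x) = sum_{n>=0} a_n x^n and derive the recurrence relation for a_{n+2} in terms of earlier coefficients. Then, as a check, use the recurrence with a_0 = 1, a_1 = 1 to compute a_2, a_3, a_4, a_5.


Substitute y = sum_n a_n x^n.
y''(x) has coefficient (n+2)(n+1) a_{n+2} at x^n;
-3 x y'(x) has coefficient -3 n a_n at x^n (shift);
7 y(x) has coefficient 7 a_n at x^n.
Matching x^n: (n+2)(n+1) a_{n+2} + (-3n + 7) a_n = 0.
Thus a_{n+2} = (3n - 7) / ((n+1)(n+2)) * a_n.

Check with a_0 = 1, a_1 = 1 (apply the recurrence for n = 0, 1, 2, 3): a_0 = 1, a_1 = 1, a_2 = -7/2, a_3 = -2/3, a_4 = 7/24, a_5 = -1/15.

a_(n+2) = (3n - 7) / ((n+1)(n+2)) * a_n; check: a_0 = 1, a_1 = 1, a_2 = -7/2, a_3 = -2/3, a_4 = 7/24, a_5 = -1/15


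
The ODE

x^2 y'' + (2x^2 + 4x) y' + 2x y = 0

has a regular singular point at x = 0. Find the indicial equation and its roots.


Divide by x^2 to reach normal form y'' + P_1(x) y' + P_2(x) y = 0 with P_1(x) = 2 + 4/x and P_2(x) = 2/x.
x = 0 is a singular point because the y'-coefficient 2 + 4/x has a pole at x = 0 and the y-coefficient 2/x has a pole at x = 0.
It is a regular singular point because x P_1(x) = p(x) = 2x + 4 and x^2 P_2(x) = q(x) = 2x are polynomials, hence analytic at x = 0.
p(0) = 4,  q(0) = 0.
Indicial equation: r(r-1) + p(0) r + q(0) = 0, i.e. r^2 + (p(0) - 1) r + q(0) = 0, i.e. r^2 + 3 r = 0.
Discriminant: (3)^2 - 4(0) = 9, so r = (-3 ± 3)/2.
Solving: r_1 = 0, r_2 = -3.

indicial: r^2 + 3 r = 0; roots r_1 = 0, r_2 = -3


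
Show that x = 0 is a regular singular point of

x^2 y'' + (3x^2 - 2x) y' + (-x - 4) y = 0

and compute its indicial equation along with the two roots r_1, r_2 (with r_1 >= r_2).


Divide by x^2 to reach normal form y'' + P_1(x) y' + P_2(x) y = 0 with P_1(x) = 3 - 2/x and P_2(x) = -1/x - 4/x^2.
x = 0 is a singular point because the y'-coefficient 3 - 2/x has a pole at x = 0 and the y-coefficient -1/x - 4/x^2 has a pole at x = 0.
It is a regular singular point because x P_1(x) = p(x) = 3x - 2 and x^2 P_2(x) = q(x) = -x - 4 are polynomials, hence analytic at x = 0.
p(0) = -2,  q(0) = -4.
Indicial equation: r(r-1) + p(0) r + q(0) = 0, i.e. r^2 + (p(0) - 1) r + q(0) = 0, i.e. r^2 - 3 r - 4 = 0.
Discriminant: (-3)^2 - 4(-4) = 25, so r = (3 ± 5)/2.
Solving: r_1 = 4, r_2 = -1.

indicial: r^2 - 3 r - 4 = 0; roots r_1 = 4, r_2 = -1


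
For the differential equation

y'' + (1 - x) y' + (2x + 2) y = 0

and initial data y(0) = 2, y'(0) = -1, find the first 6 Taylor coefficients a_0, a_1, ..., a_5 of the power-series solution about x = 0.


Ansatz: y(x) = sum_{n>=0} a_n x^n, so y'(x) = sum_{n>=1} n a_n x^(n-1) and y''(x) = sum_{n>=2} n(n-1) a_n x^(n-2).
Substitute into P(x) y'' + Q(x) y' + R(x) y = 0 with P(x) = 1, Q(x) = 1 - x, R(x) = 2x + 2, and match powers of x.
Initial conditions: a_0 = 2, a_1 = -1.
Setting the coefficient of each power of x to zero and solving order by order (substituting the coefficients already found):
  x^0: 2 a_2 + a_1 + 2 a_0 = 0  ->  2 a_2 = -a_1 - 2 a_0 = -3  ->  a_2 = -3/2
  x^1: 6 a_3 + 2 a_2 + a_1 + 2 a_0 = 0  ->  6 a_3 = -2 a_2 - a_1 - 2 a_0 = 0  ->  a_3 = 0
  x^2: 12 a_4 + 3 a_3 + 2 a_1 = 0  ->  12 a_4 = -3 a_3 - 2 a_1 = 2  ->  a_4 = 1/6
  x^3: 20 a_5 + 4 a_4 - a_3 + 2 a_2 = 0  ->  20 a_5 = -4 a_4 + a_3 - 2 a_2 = 7/3  ->  a_5 = 7/60
Truncated series: y(x) = 2 - x - (3/2) x^2 + (1/6) x^4 + (7/60) x^5 + O(x^6).

a_0 = 2; a_1 = -1; a_2 = -3/2; a_3 = 0; a_4 = 1/6; a_5 = 7/60


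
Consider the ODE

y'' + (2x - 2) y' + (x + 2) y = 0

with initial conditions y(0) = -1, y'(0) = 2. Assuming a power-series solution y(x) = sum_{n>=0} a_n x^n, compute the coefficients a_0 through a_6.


Ansatz: y(x) = sum_{n>=0} a_n x^n, so y'(x) = sum_{n>=1} n a_n x^(n-1) and y''(x) = sum_{n>=2} n(n-1) a_n x^(n-2).
Substitute into P(x) y'' + Q(x) y' + R(x) y = 0 with P(x) = 1, Q(x) = 2x - 2, R(x) = x + 2, and match powers of x.
Initial conditions: a_0 = -1, a_1 = 2.
Setting the coefficient of each power of x to zero and solving order by order (substituting the coefficients already found):
  x^0: 2 a_2 - 2 a_1 + 2 a_0 = 0  ->  2 a_2 = 2 a_1 - 2 a_0 = 6  ->  a_2 = 3
  x^1: 6 a_3 - 4 a_2 + 4 a_1 + a_0 = 0  ->  6 a_3 = 4 a_2 - 4 a_1 - a_0 = 5  ->  a_3 = 5/6
  x^2: 12 a_4 - 6 a_3 + 6 a_2 + a_1 = 0  ->  12 a_4 = 6 a_3 - 6 a_2 - a_1 = -15  ->  a_4 = -5/4
  x^3: 20 a_5 - 8 a_4 + 8 a_3 + a_2 = 0  ->  20 a_5 = 8 a_4 - 8 a_3 - a_2 = -59/3  ->  a_5 = -59/60
  x^4: 30 a_6 - 10 a_5 + 10 a_4 + a_3 = 0  ->  30 a_6 = 10 a_5 - 10 a_4 - a_3 = 11/6  ->  a_6 = 11/180
Truncated series: y(x) = -1 + 2 x + 3 x^2 + (5/6) x^3 - (5/4) x^4 - (59/60) x^5 + (11/180) x^6 + O(x^7).

a_0 = -1; a_1 = 2; a_2 = 3; a_3 = 5/6; a_4 = -5/4; a_5 = -59/60; a_6 = 11/180


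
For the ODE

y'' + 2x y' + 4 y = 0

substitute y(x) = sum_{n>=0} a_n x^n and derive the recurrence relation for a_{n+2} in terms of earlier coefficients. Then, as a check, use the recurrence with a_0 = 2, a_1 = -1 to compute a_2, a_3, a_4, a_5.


Substitute y = sum_n a_n x^n.
y''(x) has coefficient (n+2)(n+1) a_{n+2} at x^n;
2 x y'(x) has coefficient 2 n a_n at x^n (shift);
4 y(x) has coefficient 4 a_n at x^n.
Matching x^n: (n+2)(n+1) a_{n+2} + (2n + 4) a_n = 0.
Thus a_{n+2} = (-2n - 4) / ((n+1)(n+2)) * a_n.

Check with a_0 = 2, a_1 = -1 (apply the recurrence for n = 0, 1, 2, 3): a_0 = 2, a_1 = -1, a_2 = -4, a_3 = 1, a_4 = 8/3, a_5 = -1/2.

a_(n+2) = (-2n - 4) / ((n+1)(n+2)) * a_n; check: a_0 = 2, a_1 = -1, a_2 = -4, a_3 = 1, a_4 = 8/3, a_5 = -1/2


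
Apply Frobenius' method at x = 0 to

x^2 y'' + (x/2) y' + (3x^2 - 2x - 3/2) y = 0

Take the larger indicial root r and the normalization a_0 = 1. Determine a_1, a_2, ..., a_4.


Write in Frobenius form y'' + (p(x)/x) y' + (q(x)/x^2) y = 0:
  p(x) = 1/2,  q(x) = 3x^2 - 2x - 3/2.
Indicial equation: r(r-1) + (1/2) r + (-3/2) = 0 -> roots r_1 = 3/2, r_2 = -1.
Take r = r_1 = 3/2. Let y(x) = x^r sum_{n>=0} a_n x^n with a_0 = 1.
Substitute y = x^r sum a_n x^n and match x^{r+n}. The recurrence is
  D(n) a_n - 2 a_{n-1} + 3 a_{n-2} = 0,  where D(n) = (r+n)(r+n-1) + (1/2)(r+n) + (-3/2).
  a_n = [2 a_{n-1} - 3 a_{n-2}] / D(n).
Since the indicial polynomial factors as (r - r_1)(r - r_2), D(n) = (r_1 + n - r_1)(r_1 + n - r_2) = n(n + 5/2).
Evaluating step by step (a_0 = 1):
  n = 1: D(1) = 1(1 + 5/2) = 7/2; numerator = 2(1) = 2; a_1 = (2)/(7/2) = 4/7
  n = 2: D(2) = 2(2 + 5/2) = 9; numerator = 2(4/7) - 3(1) = -13/7; a_2 = (-13/7)/(9) = -13/63
  n = 3: D(3) = 3(3 + 5/2) = 33/2; numerator = 2(-13/63) - 3(4/7) = -134/63; a_3 = (-134/63)/(33/2) = -268/2079
  n = 4: D(4) = 4(4 + 5/2) = 26; numerator = 2(-268/2079) - 3(-13/63) = 751/2079; a_4 = (751/2079)/(26) = 751/54054

r = 3/2; a_0 = 1; a_1 = 4/7; a_2 = -13/63; a_3 = -268/2079; a_4 = 751/54054


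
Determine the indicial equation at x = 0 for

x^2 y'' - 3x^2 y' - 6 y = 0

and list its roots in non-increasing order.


Divide by x^2 to reach normal form y'' + P_1(x) y' + P_2(x) y = 0 with P_1(x) = -3 and P_2(x) = -6/x^2.
x = 0 is a singular point because the y-coefficient -6/x^2 has a pole at x = 0.
It is a regular singular point because x P_1(x) = p(x) = -3x and x^2 P_2(x) = q(x) = -6 are polynomials, hence analytic at x = 0.
p(0) = 0,  q(0) = -6.
Indicial equation: r(r-1) + p(0) r + q(0) = 0, i.e. r^2 + (p(0) - 1) r + q(0) = 0, i.e. r^2 - 1 r - 6 = 0.
Discriminant: (-1)^2 - 4(-6) = 25, so r = (1 ± 5)/2.
Solving: r_1 = 3, r_2 = -2.

indicial: r^2 - 1 r - 6 = 0; roots r_1 = 3, r_2 = -2


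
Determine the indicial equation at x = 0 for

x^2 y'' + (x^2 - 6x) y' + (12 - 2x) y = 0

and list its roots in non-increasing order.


Divide by x^2 to reach normal form y'' + P_1(x) y' + P_2(x) y = 0 with P_1(x) = 1 - 6/x and P_2(x) = -2/x + 12/x^2.
x = 0 is a singular point because the y'-coefficient 1 - 6/x has a pole at x = 0 and the y-coefficient -2/x + 12/x^2 has a pole at x = 0.
It is a regular singular point because x P_1(x) = p(x) = x - 6 and x^2 P_2(x) = q(x) = 12 - 2x are polynomials, hence analytic at x = 0.
p(0) = -6,  q(0) = 12.
Indicial equation: r(r-1) + p(0) r + q(0) = 0, i.e. r^2 + (p(0) - 1) r + q(0) = 0, i.e. r^2 - 7 r + 12 = 0.
Discriminant: (-7)^2 - 4(12) = 1, so r = (7 ± 1)/2.
Solving: r_1 = 4, r_2 = 3.

indicial: r^2 - 7 r + 12 = 0; roots r_1 = 4, r_2 = 3


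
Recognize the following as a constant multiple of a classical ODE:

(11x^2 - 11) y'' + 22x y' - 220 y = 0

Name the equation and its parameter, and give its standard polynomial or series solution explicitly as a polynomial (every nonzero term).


All three coefficients share the factor -11; dividing through by -11 gives  (1 - x^2) y'' - 2x y' + 20 y = 0.
This matches the Legendre equation (1 - x^2) y'' - 2x y' + n(n+1) y = 0 (note the -2x y' term) with n(n+1) = 20, so n = 4; the polynomial solution is P_4(x).
With y = sum_k a_k x^k, matching x^k gives (k+2)(k+1) a_{k+2} = [k(k+1) - n(n+1)] a_k = (k - 4)(k + 5) a_k. The right side vanishes at k = 4, so the series with the parity of 4 terminates at degree 4.
Standard normalization (P_n(1) = 1): leading coefficient (2n)!/(2^n (n!)^2) = 40320/(16*576) = 35/8, so a_4 = 35/8. Work downward with a_k = (k+1)(k+2) a_{k+2} / ((k - 4)(k + 5)):
  a_2 = (3)(4)(35/8) / ((2 - 4)(2 + 5)) = (105/2)/(-14) = -15/4
  a_0 = (1)(2)(-15/4) / ((0 - 4)(0 + 5)) = (-15/2)/(-20) = 3/8
Hence P_4(x) = 35 x^4/8 - 15 x^2/4 + 3/8.

P_4(x); series = 35 x^4/8 - 15 x^2/4 + 3/8


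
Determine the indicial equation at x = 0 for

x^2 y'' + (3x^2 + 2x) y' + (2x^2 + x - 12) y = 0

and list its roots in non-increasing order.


Divide by x^2 to reach normal form y'' + P_1(x) y' + P_2(x) y = 0 with P_1(x) = 3 + 2/x and P_2(x) = 2 + 1/x - 12/x^2.
x = 0 is a singular point because the y'-coefficient 3 + 2/x has a pole at x = 0 and the y-coefficient 2 + 1/x - 12/x^2 has a pole at x = 0.
It is a regular singular point because x P_1(x) = p(x) = 3x + 2 and x^2 P_2(x) = q(x) = 2x^2 + x - 12 are polynomials, hence analytic at x = 0.
p(0) = 2,  q(0) = -12.
Indicial equation: r(r-1) + p(0) r + q(0) = 0, i.e. r^2 + (p(0) - 1) r + q(0) = 0, i.e. r^2 + 1 r - 12 = 0.
Discriminant: (1)^2 - 4(-12) = 49, so r = (-1 ± 7)/2.
Solving: r_1 = 3, r_2 = -4.

indicial: r^2 + 1 r - 12 = 0; roots r_1 = 3, r_2 = -4


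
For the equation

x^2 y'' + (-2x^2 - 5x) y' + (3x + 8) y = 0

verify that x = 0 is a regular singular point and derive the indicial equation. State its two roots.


Divide by x^2 to reach normal form y'' + P_1(x) y' + P_2(x) y = 0 with P_1(x) = -2 - 5/x and P_2(x) = 3/x + 8/x^2.
x = 0 is a singular point because the y'-coefficient -2 - 5/x has a pole at x = 0 and the y-coefficient 3/x + 8/x^2 has a pole at x = 0.
It is a regular singular point because x P_1(x) = p(x) = -2x - 5 and x^2 P_2(x) = q(x) = 3x + 8 are polynomials, hence analytic at x = 0.
p(0) = -5,  q(0) = 8.
Indicial equation: r(r-1) + p(0) r + q(0) = 0, i.e. r^2 + (p(0) - 1) r + q(0) = 0, i.e. r^2 - 6 r + 8 = 0.
Discriminant: (-6)^2 - 4(8) = 4, so r = (6 ± 2)/2.
Solving: r_1 = 4, r_2 = 2.

indicial: r^2 - 6 r + 8 = 0; roots r_1 = 4, r_2 = 2


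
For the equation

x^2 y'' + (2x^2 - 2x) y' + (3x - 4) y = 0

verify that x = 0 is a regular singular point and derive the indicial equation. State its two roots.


Divide by x^2 to reach normal form y'' + P_1(x) y' + P_2(x) y = 0 with P_1(x) = 2 - 2/x and P_2(x) = 3/x - 4/x^2.
x = 0 is a singular point because the y'-coefficient 2 - 2/x has a pole at x = 0 and the y-coefficient 3/x - 4/x^2 has a pole at x = 0.
It is a regular singular point because x P_1(x) = p(x) = 2x - 2 and x^2 P_2(x) = q(x) = 3x - 4 are polynomials, hence analytic at x = 0.
p(0) = -2,  q(0) = -4.
Indicial equation: r(r-1) + p(0) r + q(0) = 0, i.e. r^2 + (p(0) - 1) r + q(0) = 0, i.e. r^2 - 3 r - 4 = 0.
Discriminant: (-3)^2 - 4(-4) = 25, so r = (3 ± 5)/2.
Solving: r_1 = 4, r_2 = -1.

indicial: r^2 - 3 r - 4 = 0; roots r_1 = 4, r_2 = -1


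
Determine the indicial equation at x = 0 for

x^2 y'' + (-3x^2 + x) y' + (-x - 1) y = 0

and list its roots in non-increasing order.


Divide by x^2 to reach normal form y'' + P_1(x) y' + P_2(x) y = 0 with P_1(x) = -3 + 1/x and P_2(x) = -1/x - 1/x^2.
x = 0 is a singular point because the y'-coefficient -3 + 1/x has a pole at x = 0 and the y-coefficient -1/x - 1/x^2 has a pole at x = 0.
It is a regular singular point because x P_1(x) = p(x) = 1 - 3x and x^2 P_2(x) = q(x) = -x - 1 are polynomials, hence analytic at x = 0.
p(0) = 1,  q(0) = -1.
Indicial equation: r(r-1) + p(0) r + q(0) = 0, i.e. r^2 + (p(0) - 1) r + q(0) = 0, i.e. r^2 - 1 = 0.
Discriminant: (0)^2 - 4(-1) = 4, so r = (0 ± 2)/2.
Solving: r_1 = 1, r_2 = -1.

indicial: r^2 - 1 = 0; roots r_1 = 1, r_2 = -1


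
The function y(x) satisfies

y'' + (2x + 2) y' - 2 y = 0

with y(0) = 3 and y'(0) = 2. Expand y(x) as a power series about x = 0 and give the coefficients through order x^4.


Ansatz: y(x) = sum_{n>=0} a_n x^n, so y'(x) = sum_{n>=1} n a_n x^(n-1) and y''(x) = sum_{n>=2} n(n-1) a_n x^(n-2).
Substitute into P(x) y'' + Q(x) y' + R(x) y = 0 with P(x) = 1, Q(x) = 2x + 2, R(x) = -2, and match powers of x.
Initial conditions: a_0 = 3, a_1 = 2.
Setting the coefficient of each power of x to zero and solving order by order (substituting the coefficients already found):
  x^0: 2 a_2 + 2 a_1 - 2 a_0 = 0  ->  2 a_2 = -2 a_1 + 2 a_0 = 2  ->  a_2 = 1
  x^1: 6 a_3 + 4 a_2 = 0  ->  6 a_3 = -4 a_2 = -4  ->  a_3 = -2/3
  x^2: 12 a_4 + 6 a_3 + 2 a_2 = 0  ->  12 a_4 = -6 a_3 - 2 a_2 = 2  ->  a_4 = 1/6
Truncated series: y(x) = 3 + 2 x + x^2 - (2/3) x^3 + (1/6) x^4 + O(x^5).

a_0 = 3; a_1 = 2; a_2 = 1; a_3 = -2/3; a_4 = 1/6


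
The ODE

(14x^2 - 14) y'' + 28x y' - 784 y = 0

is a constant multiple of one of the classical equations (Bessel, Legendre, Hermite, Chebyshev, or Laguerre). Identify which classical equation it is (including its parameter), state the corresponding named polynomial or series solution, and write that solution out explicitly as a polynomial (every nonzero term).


All three coefficients share the factor -14; dividing through by -14 gives  (1 - x^2) y'' - 2x y' + 56 y = 0.
This matches the Legendre equation (1 - x^2) y'' - 2x y' + n(n+1) y = 0 (note the -2x y' term) with n(n+1) = 56, so n = 7; the polynomial solution is P_7(x).
With y = sum_k a_k x^k, matching x^k gives (k+2)(k+1) a_{k+2} = [k(k+1) - n(n+1)] a_k = (k - 7)(k + 8) a_k. The right side vanishes at k = 7, so the series with the parity of 7 terminates at degree 7.
Standard normalization (P_n(1) = 1): leading coefficient (2n)!/(2^n (n!)^2) = 87178291200/(128*25401600) = 429/16, so a_7 = 429/16. Work downward with a_k = (k+1)(k+2) a_{k+2} / ((k - 7)(k + 8)):
  a_5 = (6)(7)(429/16) / ((5 - 7)(5 + 8)) = (9009/8)/(-26) = -693/16
  a_3 = (4)(5)(-693/16) / ((3 - 7)(3 + 8)) = (-3465/4)/(-44) = 315/16
  a_1 = (2)(3)(315/16) / ((1 - 7)(1 + 8)) = (945/8)/(-54) = -35/16
Hence P_7(x) = 429 x^7/16 - 693 x^5/16 + 315 x^3/16 - 35 x/16.

P_7(x); series = 429 x^7/16 - 693 x^5/16 + 315 x^3/16 - 35 x/16
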